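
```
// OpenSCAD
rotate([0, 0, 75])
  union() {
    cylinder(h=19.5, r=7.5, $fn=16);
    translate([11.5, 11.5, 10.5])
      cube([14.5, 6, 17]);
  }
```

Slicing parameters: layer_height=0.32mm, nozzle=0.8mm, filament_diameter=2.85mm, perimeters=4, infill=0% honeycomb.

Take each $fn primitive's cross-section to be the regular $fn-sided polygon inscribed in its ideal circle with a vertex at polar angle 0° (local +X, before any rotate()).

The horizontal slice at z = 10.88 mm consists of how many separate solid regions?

2

At z = 10.88 mm: the r=7.5 cylinder contributes a regular 16-gon of circumradius 7.5; the 14.5×6 cube at (11.5, 11.5) contributes its full rectangle; Merging all regions: the 2 present regions are separate (no shared area or edge), so areas and boundary lengths simply add and each stays a separate island — 2 connected regions; (whole slice rotated 75° about Z — lengths, areas and connectivity unchanged). The result has 2 disconnected regions.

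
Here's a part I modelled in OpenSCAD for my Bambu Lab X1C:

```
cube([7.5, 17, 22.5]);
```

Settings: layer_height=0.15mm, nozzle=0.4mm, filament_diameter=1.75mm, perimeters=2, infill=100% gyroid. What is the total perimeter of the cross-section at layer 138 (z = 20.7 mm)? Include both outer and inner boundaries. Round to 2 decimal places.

At z = 20.7 mm: the cube is present — its section is the full 7.5×17 rectangle (perimeter 49.00 mm). Overall, the cross-section is a single solid region. Total boundary length (outer) = 49.00 mm.

49.00 mm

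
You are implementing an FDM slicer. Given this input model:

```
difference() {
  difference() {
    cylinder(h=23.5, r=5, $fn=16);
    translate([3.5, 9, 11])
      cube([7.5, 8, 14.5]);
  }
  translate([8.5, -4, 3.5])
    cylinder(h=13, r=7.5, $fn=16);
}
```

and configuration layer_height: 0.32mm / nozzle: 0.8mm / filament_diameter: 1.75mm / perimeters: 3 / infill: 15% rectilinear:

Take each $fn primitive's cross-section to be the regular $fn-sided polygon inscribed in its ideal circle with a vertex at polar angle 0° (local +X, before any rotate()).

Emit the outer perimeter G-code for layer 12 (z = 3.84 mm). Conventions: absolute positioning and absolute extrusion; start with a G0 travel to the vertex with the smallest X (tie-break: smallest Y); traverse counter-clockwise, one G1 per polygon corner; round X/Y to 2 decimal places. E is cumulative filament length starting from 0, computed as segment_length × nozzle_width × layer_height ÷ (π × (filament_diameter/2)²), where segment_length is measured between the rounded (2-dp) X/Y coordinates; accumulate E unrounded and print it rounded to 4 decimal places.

G0 X-5.00 Y0.00 Z3.84
G1 X-4.62 Y-1.91 E0.2073
G1 X-3.54 Y-3.54 E0.4154
G1 X-1.91 Y-4.62 E0.6235
G1 X0.00 Y-5.00 E0.8308
G1 X1.15 Y-4.77 E0.9556
G1 X1.00 Y-4.00 E1.0391
G1 X1.57 Y-1.13 E1.3505
G1 X3.20 Y1.30 E1.6619
G1 X4.46 Y2.15 E1.8237
G1 X3.54 Y3.54 E2.0011
G1 X1.91 Y4.62 E2.2092
G1 X0.00 Y5.00 E2.4165
G1 X-1.91 Y4.62 E2.6238
G1 X-3.54 Y3.54 E2.8319
G1 X-4.62 Y1.91 E3.0400
G1 X-5.00 Y0.00 E3.2472

At z = 3.84 mm: the cylinder: section is a regular 16-gon, circumradius r=5; the cube at (3.5, 9) is not intersected at this z (z outside [11, 25.5]); Taking the first minus the rest: none of the subtracted shapes is present at this height, so the r=5 cylinder is unchanged — 1 connected region; the r=7.5 cylinder at (8.5, -4) contributes a regular 16-gon of circumradius 7.5; After the difference (first − rest): starting from that combined region, the r=7.5 cylinder at (8.5, -4) partially overlaps it — only the 15.72 mm² overlap (of its 172.21 mm²) is removed, clipping the outline — 1 connected region. The outline is a single polygon with 16 vertices. Extrusion per mm of travel: 0.8 × 0.32 / (π × 0.875²) = 0.106432. Accumulating E over each segment gives final E = 3.2472.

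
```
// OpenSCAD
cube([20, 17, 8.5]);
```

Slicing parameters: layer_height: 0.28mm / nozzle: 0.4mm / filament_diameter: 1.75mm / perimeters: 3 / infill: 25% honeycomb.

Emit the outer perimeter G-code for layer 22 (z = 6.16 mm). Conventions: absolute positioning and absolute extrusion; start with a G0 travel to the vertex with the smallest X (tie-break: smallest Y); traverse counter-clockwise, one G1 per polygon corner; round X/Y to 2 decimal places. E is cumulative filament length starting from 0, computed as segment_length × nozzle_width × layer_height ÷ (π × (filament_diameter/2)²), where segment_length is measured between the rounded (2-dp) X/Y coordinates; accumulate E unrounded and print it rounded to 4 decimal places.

G0 X0.00 Y0.00 Z6.16
G1 X20.00 Y0.00 E0.9313
G1 X20.00 Y17.00 E1.7229
G1 X0.00 Y17.00 E2.6542
G1 X0.00 Y0.00 E3.4457

At z = 6.16 mm: the cube (footprint 20×17) is included at this height. The outline is a single polygon with 4 vertices. Extrusion per mm of travel: 0.4 × 0.28 / (π × 0.875²) = 0.046564. Accumulating E over each segment gives final E = 3.4457.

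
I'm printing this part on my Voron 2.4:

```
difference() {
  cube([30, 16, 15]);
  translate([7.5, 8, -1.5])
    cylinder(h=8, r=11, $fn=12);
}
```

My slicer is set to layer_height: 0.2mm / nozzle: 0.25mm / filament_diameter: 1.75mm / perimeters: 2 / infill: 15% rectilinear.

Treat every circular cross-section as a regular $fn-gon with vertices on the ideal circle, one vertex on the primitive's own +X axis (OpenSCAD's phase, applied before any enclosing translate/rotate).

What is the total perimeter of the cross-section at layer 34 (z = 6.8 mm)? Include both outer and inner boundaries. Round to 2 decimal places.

92.00 mm

At z = 6.8 mm: the cube (footprint 30×16) is included at this height (perimeter 92.00 mm); the cylinder at (7.5, 8) is absent (z outside [-1.5, 6.5]); Taking the first minus the rest: none of the subtracted shapes is present at this height, so the 30×16 cube is unchanged — boundary = 92.00 mm. Overall, the cross-section is a single solid region. Total boundary length (outer) = 92.00 mm.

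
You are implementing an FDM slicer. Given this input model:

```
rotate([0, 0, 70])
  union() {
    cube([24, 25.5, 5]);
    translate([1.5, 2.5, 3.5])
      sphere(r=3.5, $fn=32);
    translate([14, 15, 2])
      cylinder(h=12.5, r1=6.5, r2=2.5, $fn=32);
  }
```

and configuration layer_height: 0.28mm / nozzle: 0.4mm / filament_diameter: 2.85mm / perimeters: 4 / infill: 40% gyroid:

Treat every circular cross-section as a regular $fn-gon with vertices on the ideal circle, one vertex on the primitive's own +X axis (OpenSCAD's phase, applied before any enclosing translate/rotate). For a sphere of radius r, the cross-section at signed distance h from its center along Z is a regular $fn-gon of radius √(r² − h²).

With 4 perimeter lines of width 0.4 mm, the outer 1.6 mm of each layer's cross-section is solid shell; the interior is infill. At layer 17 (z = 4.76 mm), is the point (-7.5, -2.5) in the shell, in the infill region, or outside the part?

outside

At z = 4.76 mm: the 24×25.5 cube contributes its full rectangle; the sphere at (1.5, 2.5): section is a regular 32-gon, circumradius = √(r²−h²) = √(3.5²−1.26²) = 3.265; the cone at (14, 15) (r1=6.5→r2=2.5) has section circumradius 5.617 here — a regular 32-gon; Taking the union: the regions partially overlap (shared area 122.50 mm²), so overlapping operands fuse into one piece — 1 connected region; (rotated 70° about Z; rotation is an isometry so areas/perimeters/island counts are preserved). Overall, the cross-section is a single solid region. Undo the 70° rotation: the query point maps to (-4.914, 6.193) in the un-rotated model frame. The nearest boundary edge runs (-1.52, 3.75)→(-1.22, 4.31); distance from the point to it = 4.15 mm. The point is not inside any of the regions above, so it lies outside the cross-section (4.15 mm from the nearest boundary).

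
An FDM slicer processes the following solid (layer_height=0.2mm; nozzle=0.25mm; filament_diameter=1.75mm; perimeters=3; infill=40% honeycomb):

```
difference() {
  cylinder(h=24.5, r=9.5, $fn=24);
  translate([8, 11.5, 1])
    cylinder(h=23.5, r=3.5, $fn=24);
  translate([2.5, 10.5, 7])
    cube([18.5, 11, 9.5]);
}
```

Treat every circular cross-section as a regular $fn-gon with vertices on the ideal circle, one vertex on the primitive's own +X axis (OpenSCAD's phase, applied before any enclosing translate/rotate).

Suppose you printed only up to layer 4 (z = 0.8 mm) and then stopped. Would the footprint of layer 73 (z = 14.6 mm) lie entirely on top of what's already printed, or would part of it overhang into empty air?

Compare the two slices. At z = 0.8: the cylinder: section is a regular 24-gon, circumradius r=9.5 (area = (24/2)·9.500²·sin(360°/24) = 280.30 mm²); the cylinder at (8, 11.5) is absent (z outside [1, 24.5]); the cube at (2.5, 10.5) is absent (z outside [7, 16.5]); Taking the first minus the rest: none of the subtracted shapes is present at this height, so the r=9.5 cylinder is unchanged — area = 280.30 mm². At z = 14.6: the r=9.5 cylinder gives a regular 24-gon of circumradius 9.5 (constant along its height) (area = (24/2)·9.500²·sin(360°/24) = 280.30 mm²); the cylinder at (8, 11.5): section is a regular 24-gon, circumradius r=3.5 (area = (24/2)·3.500²·sin(360°/24) = 38.05 mm²); the cube at (2.5, 10.5) (footprint 18.5×11) is included at this height (area 203.50 mm²); After the difference (first − rest): starting from the r=9.5 cylinder (280.30 mm²), the r=3.5 cylinder at (8, 11.5) misses the remaining region (no effect); the 18.5×11 cube at (2.5, 10.5) misses the remaining region (no effect) — area = 280.30 mm². Checking containment: the cross-section at z = 14.6 is a subset of the cross-section at z = 0.8.

entirely on top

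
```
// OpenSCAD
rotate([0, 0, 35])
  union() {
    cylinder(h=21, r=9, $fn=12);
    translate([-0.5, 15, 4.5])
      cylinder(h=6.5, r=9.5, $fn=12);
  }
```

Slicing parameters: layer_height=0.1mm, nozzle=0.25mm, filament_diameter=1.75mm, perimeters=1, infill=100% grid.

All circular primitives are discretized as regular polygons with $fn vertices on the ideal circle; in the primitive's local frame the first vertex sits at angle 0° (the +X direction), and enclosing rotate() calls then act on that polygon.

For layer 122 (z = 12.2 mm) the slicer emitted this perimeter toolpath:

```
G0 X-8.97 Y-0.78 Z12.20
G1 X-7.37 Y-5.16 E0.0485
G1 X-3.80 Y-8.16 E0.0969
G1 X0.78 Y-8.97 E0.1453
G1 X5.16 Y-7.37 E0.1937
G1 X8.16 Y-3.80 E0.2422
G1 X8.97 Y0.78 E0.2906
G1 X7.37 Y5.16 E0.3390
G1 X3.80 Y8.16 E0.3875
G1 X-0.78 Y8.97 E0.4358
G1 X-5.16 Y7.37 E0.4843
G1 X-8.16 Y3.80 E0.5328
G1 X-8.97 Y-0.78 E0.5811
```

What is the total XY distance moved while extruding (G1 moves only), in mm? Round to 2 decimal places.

Sum the Euclidean lengths of each G1 segment: total = 55.91 mm.

55.91 mm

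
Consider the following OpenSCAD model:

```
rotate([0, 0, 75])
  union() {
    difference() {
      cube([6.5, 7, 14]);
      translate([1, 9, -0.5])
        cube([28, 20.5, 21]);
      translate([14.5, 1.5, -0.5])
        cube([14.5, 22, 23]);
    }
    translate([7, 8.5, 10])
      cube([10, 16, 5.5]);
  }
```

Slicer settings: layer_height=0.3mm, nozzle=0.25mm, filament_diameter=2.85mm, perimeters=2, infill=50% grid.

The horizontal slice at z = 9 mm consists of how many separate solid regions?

1

At z = 9 mm: the 6.5×7 cube contributes its full rectangle; the cube at (1, 9) is present — its section is the full 28×20.5 rectangle; the 14.5×22 cube at (14.5, 1.5) contributes its full rectangle; After the difference (first − rest): starting from the 6.5×7 cube, the 28×20.5 cube at (1, 9) misses the remaining region (no effect); the 14.5×22 cube at (14.5, 1.5) misses the remaining region (no effect) — 1 connected region; the cube at (7, 8.5) does not reach this height (z outside [10, 15.5]); Merging all regions: only the result so far is present, so the union is just that shape — 1 connected region; (whole slice rotated 75° about Z — lengths, areas and connectivity unchanged). The result has 1 disconnected region.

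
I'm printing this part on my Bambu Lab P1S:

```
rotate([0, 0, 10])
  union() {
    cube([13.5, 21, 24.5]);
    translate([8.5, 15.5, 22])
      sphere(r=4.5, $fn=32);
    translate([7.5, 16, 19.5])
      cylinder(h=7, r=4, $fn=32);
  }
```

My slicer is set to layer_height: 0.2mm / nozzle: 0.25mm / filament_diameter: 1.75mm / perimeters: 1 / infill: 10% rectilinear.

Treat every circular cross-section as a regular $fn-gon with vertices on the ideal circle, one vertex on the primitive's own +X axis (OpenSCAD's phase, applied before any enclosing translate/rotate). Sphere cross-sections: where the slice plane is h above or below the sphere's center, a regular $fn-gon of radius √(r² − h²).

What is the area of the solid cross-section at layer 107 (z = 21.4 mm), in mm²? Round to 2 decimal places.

At z = 21.4 mm: the 13.5×21 cube contributes its full rectangle (area 283.50 mm²); the r=4.5 sphere at (8.5, 15.5) contributes a regular 32-gon of circumradius √(4.5²−0.6²) = 4.460 (area = (32/2)·4.460²·sin(360°/32) = 62.09 mm²); the cylinder at (7.5, 16): section is a regular 32-gon, circumradius r=4 (area = (32/2)·4.000²·sin(360°/32) = 49.94 mm²); Taking the union: the regions partially overlap — summed areas 395.53 mm² minus the doubly-counted overlap 112.03 mm² gives 283.50 mm² — area = 283.50 mm²; (rotated 10° about Z; rotation is an isometry so areas/perimeters/island counts are preserved). Overall, the cross-section is a single solid region. Net area = 283.50 mm².

283.50 mm²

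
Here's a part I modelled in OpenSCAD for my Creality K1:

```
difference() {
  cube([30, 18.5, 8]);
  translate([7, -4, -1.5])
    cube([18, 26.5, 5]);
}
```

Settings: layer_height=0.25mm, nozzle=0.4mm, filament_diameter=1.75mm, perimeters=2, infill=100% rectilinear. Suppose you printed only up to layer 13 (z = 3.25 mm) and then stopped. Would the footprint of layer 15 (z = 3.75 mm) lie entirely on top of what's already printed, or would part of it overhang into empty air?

Compare the two slices. At z = 3.25: the cube (footprint 30×18.5) is included at this height (area 555.00 mm²); the cube at (7, -4) (footprint 18×26.5) is included at this height (area 477.00 mm²); Subtracting the remaining from the first: starting from the 30×18.5 cube (555.00 mm²), the 18×26.5 cube at (7, -4) partially overlaps it — only the 333.00 mm² overlap (of its 477.00 mm²) is removed, clipping the outline — area = 222.00 mm². At z = 3.75: the 30×18.5 cube contributes its full rectangle (area 555.00 mm²); the cube at (7, -4) does not reach this height (z outside [-1.5, 3.5]); Subtracting the remaining from the first: none of the subtracted shapes is present at this height, so the 30×18.5 cube is unchanged — area = 555.00 mm². Checking containment: at z = 3.75 the cross-section extends beyond the z = 3.25 cross-section by about 333.00 mm².

part overhangs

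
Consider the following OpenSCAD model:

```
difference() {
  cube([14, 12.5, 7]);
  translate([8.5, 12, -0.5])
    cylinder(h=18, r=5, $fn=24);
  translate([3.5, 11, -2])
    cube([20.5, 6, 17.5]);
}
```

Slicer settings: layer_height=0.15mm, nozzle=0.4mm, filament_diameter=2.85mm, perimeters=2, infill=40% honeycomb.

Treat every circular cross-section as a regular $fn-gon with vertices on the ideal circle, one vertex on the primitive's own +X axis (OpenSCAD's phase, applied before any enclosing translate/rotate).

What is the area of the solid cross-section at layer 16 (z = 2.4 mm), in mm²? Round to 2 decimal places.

130.30 mm²

At z = 2.4 mm: the cube is present — its section is the full 14×12.5 rectangle (area 175.00 mm²); the r=5 cylinder at (8.5, 12) gives a regular 24-gon of circumradius 5 (constant along its height) (area = (24/2)·5.000²·sin(360°/24) = 77.65 mm²); the cube at (3.5, 11) is present — its section is the full 20.5×6 rectangle (area 123.00 mm²); After the difference (first − rest): starting from the 14×12.5 cube (175.00 mm²), the r=5 cylinder at (8.5, 12) partially overlaps it — only the 43.79 mm² overlap (of its 77.65 mm²) is removed, clipping the outline; the 20.5×6 cube at (3.5, 11) partially overlaps it — only the 0.91 mm² overlap (of its 123.00 mm²) is removed, clipping the outline — area = 130.30 mm². Overall, the cross-section is a single solid region. Net area = 130.30 mm².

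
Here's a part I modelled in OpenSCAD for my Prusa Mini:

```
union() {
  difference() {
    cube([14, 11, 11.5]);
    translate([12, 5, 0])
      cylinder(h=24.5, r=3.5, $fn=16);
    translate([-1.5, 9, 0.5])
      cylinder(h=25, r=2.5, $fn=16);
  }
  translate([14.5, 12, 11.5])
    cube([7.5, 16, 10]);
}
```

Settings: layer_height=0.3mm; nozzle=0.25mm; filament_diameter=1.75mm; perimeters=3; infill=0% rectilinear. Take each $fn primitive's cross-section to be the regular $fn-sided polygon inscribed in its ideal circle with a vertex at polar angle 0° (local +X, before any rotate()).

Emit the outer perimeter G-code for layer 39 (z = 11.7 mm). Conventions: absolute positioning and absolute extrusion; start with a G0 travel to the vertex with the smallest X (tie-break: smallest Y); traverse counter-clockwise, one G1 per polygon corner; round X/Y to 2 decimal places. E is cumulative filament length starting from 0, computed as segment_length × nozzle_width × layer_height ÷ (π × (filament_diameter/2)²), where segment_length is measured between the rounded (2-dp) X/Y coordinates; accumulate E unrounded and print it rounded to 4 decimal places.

At z = 11.7 mm: the cube is not intersected at this z (z outside [0, 11.5]); the cylinder at (12, 5): section is a regular 16-gon, circumradius r=3.5; the r=2.5 cylinder at (-1.5, 9) gives a regular 16-gon of circumradius 2.5 (constant along its height); Subtracting the remaining from the first: the first operand is absent here, so nothing remains; the cube at (14.5, 12) is present — its section is the full 7.5×16 rectangle; Taking the union: only the 7.5×16 cube at (14.5, 12) is present, so the union is just that shape — 1 connected region. The outline is a single polygon with 4 vertices. Extrusion per mm of travel: 0.25 × 0.3 / (π × 0.875²) = 0.031181. Accumulating E over each segment gives final E = 1.4655.

G0 X14.50 Y12.00 Z11.70
G1 X22.00 Y12.00 E0.2339
G1 X22.00 Y28.00 E0.7328
G1 X14.50 Y28.00 E0.9666
G1 X14.50 Y12.00 E1.4655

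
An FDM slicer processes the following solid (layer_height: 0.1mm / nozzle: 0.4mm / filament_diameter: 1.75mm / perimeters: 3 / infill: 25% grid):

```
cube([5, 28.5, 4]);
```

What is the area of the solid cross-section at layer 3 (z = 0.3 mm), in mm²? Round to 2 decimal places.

142.50 mm²

At z = 0.3 mm: the 5×28.5 cube contributes its full rectangle (area 142.50 mm²). Overall, the cross-section is a single solid region. Net area = 142.50 mm².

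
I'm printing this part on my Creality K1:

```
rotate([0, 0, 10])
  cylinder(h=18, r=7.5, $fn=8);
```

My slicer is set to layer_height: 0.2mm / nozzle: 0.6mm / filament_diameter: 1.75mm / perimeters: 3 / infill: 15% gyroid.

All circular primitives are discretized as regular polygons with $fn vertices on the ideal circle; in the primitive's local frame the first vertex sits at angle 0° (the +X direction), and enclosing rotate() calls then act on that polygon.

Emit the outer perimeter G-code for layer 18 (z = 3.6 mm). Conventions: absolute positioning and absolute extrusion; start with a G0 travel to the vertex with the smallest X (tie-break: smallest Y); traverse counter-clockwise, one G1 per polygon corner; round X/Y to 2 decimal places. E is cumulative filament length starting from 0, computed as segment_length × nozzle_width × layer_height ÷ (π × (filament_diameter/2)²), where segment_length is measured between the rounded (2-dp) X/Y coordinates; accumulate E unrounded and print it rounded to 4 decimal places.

G0 X-7.39 Y-1.30 Z3.60
G1 X-4.30 Y-6.14 E0.2865
G1 X1.30 Y-7.39 E0.5727
G1 X6.14 Y-4.30 E0.8592
G1 X7.39 Y1.30 E1.1455
G1 X4.30 Y6.14 E1.4320
G1 X-1.30 Y7.39 E1.7182
G1 X-6.14 Y4.30 E2.0047
G1 X-7.39 Y-1.30 E2.2910

At z = 3.6 mm: the r=7.5 cylinder gives a regular 8-gon of circumradius 7.5 (constant along its height); (rotated 10° about Z; rotation is an isometry so areas/perimeters/island counts are preserved). The outline is a single polygon with 8 vertices. Extrusion per mm of travel: 0.6 × 0.2 / (π × 0.875²) = 0.049890. Accumulating E over each segment gives final E = 2.2910.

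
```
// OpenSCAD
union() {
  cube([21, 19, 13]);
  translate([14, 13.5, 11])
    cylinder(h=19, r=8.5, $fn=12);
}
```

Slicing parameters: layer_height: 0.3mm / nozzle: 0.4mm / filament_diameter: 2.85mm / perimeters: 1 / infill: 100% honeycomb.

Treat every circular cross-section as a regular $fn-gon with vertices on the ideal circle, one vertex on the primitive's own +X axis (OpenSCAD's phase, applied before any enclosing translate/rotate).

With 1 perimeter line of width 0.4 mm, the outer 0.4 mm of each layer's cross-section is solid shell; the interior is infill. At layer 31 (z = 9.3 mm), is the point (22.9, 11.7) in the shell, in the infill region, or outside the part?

outside

At z = 9.3 mm: the cube is present — its section is the full 21×19 rectangle; the cylinder at (14, 13.5) is not intersected at this z (z outside [11, 30]); Taking the union: only the 21×19 cube is present, so the union is just that shape — 1 connected region. Overall, the cross-section is a single solid region. The nearest boundary edge runs (21.00, 0.00)→(21.00, 19.00); distance from the point to it = 1.90 mm. The point is not inside any of the regions above, so it lies outside the cross-section (1.90 mm from the nearest boundary).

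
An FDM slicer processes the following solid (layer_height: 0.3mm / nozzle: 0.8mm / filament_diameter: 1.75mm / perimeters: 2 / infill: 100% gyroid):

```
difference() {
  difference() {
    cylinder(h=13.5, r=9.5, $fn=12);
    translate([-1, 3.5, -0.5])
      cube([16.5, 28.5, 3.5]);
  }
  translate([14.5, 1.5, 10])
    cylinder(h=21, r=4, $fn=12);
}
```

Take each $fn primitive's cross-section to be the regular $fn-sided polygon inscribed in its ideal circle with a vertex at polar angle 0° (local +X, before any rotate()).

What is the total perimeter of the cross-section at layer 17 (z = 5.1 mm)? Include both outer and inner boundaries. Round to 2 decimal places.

59.01 mm

At z = 5.1 mm: the r=9.5 cylinder gives a regular 12-gon of circumradius 9.5 (constant along its height) (perimeter = 2·12·9.500·sin(180°/12) = 59.01 mm); the cube at (-1, 3.5) is not intersected at this z (z outside [-0.5, 3]); Subtracting the remaining from the first: none of the subtracted shapes is present at this height, so the r=9.5 cylinder is unchanged — boundary = 59.01 mm; the cylinder at (14.5, 1.5) is not intersected at this z (z outside [10, 31]); Taking the first minus the rest: none of the subtracted shapes is present at this height, so that combined region is unchanged — boundary = 59.01 mm. Overall, the cross-section is a single solid region. Total boundary length (outer) = 59.01 mm.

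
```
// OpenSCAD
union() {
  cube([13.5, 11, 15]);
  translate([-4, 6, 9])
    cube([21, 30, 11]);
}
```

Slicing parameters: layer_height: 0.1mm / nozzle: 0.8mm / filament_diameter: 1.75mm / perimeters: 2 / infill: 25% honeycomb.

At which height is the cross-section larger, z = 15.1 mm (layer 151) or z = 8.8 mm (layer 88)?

Layer 151 (z = 15.1): the cube is not intersected at this z (z outside [0, 15]); the cube at (-4, 6) (footprint 21×30) is included at this height (area 630.00 mm²); Taking the union: only the 21×30 cube at (-4, 6) is present, so the union is just that shape — area = 630.00 mm². So its area = 630.00 mm². Layer 88 (z = 8.8): the cube is present — its section is the full 13.5×11 rectangle (area 148.50 mm²); the cube at (-4, 6) is absent (z outside [9, 20]); Taking the union: only the 13.5×11 cube is present, so the union is just that shape — area = 148.50 mm². So its area = 148.50 mm². Layer 151 is larger (630.00 vs 148.50 mm²).

layer 151 (z = 15.1 mm)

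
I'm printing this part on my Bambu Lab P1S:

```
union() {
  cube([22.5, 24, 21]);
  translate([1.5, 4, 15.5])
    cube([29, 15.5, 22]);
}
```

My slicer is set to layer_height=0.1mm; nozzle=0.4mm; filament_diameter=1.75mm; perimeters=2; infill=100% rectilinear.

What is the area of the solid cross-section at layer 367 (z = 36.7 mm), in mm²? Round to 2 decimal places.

At z = 36.7 mm: the cube is not intersected at this z (z outside [0, 21]); the cube at (1.5, 4) (footprint 29×15.5) is included at this height (area 449.50 mm²); Taking the union: only the 29×15.5 cube at (1.5, 4) is present, so the union is just that shape — area = 449.50 mm². Overall, the cross-section is a single solid region. Net area = 449.50 mm².

449.50 mm²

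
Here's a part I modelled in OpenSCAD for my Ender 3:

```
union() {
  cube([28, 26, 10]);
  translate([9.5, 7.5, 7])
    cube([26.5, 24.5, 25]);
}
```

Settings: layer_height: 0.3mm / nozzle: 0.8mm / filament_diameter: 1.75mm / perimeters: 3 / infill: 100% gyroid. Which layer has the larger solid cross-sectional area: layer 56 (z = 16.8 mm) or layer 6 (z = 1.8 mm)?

layer 6 (z = 1.8 mm)

Layer 56 (z = 16.8): the cube is absent (z outside [0, 10]); the cube at (9.5, 7.5) is present — its section is the full 26.5×24.5 rectangle (area 649.25 mm²); Combining (union): only the 26.5×24.5 cube at (9.5, 7.5) is present, so the union is just that shape — area = 649.25 mm². So its area = 649.25 mm². Layer 6 (z = 1.8): the cube is present — its section is the full 28×26 rectangle (area 728.00 mm²); the cube at (9.5, 7.5) is not intersected at this z (z outside [7, 32]); Merging all regions: only the 28×26 cube is present, so the union is just that shape — area = 728.00 mm². So its area = 728.00 mm². Layer 6 is larger (728.00 vs 649.25 mm²).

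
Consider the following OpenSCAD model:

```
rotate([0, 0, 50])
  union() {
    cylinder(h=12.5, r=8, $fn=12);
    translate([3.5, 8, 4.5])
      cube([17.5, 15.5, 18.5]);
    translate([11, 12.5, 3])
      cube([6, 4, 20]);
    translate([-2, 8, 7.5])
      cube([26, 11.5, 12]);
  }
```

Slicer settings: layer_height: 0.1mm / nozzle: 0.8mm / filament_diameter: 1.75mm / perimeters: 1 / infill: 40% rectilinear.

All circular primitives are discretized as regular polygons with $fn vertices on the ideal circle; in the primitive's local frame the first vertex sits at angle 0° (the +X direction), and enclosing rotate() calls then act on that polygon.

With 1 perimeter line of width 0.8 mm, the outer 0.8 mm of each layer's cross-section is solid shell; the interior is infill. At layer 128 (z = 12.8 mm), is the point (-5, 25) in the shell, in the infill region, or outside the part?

At z = 12.8 mm: the cylinder is not intersected at this z (z outside [0, 12.5]); the cube at (3.5, 8) (footprint 17.5×15.5) is included at this height; the 6×4 cube at (11, 12.5) contributes its full rectangle; the cube at (-2, 8) (footprint 26×11.5) is included at this height; Merging all regions: the regions partially overlap (shared area 225.25 mm²), so overlapping operands fuse into one piece — 1 connected region; (rotated 50° about Z; rotation is an isometry so areas/perimeters/island counts are preserved). Overall, the cross-section is a single solid region. Undo the 50° rotation: the query point maps to (15.937, 19.900) in the un-rotated model frame. The nearest boundary edge runs (3.50, 23.50)→(21.00, 23.50); distance from the point to it = 3.60 mm. The point is inside the cross-section and 3.60 mm from the nearest boundary — more than the 0.8 mm shell width (1 × 0.8), so it's in the infill interior.

infill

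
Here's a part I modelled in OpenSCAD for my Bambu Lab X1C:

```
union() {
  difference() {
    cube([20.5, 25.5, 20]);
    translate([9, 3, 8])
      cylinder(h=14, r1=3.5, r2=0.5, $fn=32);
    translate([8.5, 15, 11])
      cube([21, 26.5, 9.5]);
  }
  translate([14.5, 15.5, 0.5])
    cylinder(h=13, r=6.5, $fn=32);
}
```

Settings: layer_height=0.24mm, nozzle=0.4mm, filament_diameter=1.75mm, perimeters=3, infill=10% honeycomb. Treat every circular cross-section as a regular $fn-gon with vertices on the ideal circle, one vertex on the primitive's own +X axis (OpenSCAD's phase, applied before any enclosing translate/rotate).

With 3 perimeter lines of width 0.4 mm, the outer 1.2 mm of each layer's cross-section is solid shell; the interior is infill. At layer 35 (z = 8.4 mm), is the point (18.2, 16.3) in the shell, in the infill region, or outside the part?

At z = 8.4 mm: the cube is present — its section is the full 20.5×25.5 rectangle; the cone at (9, 3) (r1=3.5→r2=0.5) has section circumradius 3.414 here — a regular 32-gon; the cube at (8.5, 15) does not reach this height (z outside [11, 20.5]); Taking the first minus the rest: starting from the 20.5×25.5 cube, the cone at (9, 3) partially overlaps it — only the 35.51 mm² overlap (of its 36.39 mm²) is removed, clipping the outline — 1 connected region; the r=6.5 cylinder at (14.5, 15.5) gives a regular 32-gon of circumradius 6.5 (constant along its height); Combining (union): the regions partially overlap (shared area 130.31 mm²), so overlapping operands fuse into one piece — 1 connected region. Overall, the cross-section is a single solid region. The nearest boundary edge runs (20.51, 17.99)→(20.88, 16.77); distance from the point to it = 2.70 mm. The point is inside the cross-section and 2.70 mm from the nearest boundary — more than the 1.2 mm shell width (3 × 0.4), so it's in the infill interior.

infill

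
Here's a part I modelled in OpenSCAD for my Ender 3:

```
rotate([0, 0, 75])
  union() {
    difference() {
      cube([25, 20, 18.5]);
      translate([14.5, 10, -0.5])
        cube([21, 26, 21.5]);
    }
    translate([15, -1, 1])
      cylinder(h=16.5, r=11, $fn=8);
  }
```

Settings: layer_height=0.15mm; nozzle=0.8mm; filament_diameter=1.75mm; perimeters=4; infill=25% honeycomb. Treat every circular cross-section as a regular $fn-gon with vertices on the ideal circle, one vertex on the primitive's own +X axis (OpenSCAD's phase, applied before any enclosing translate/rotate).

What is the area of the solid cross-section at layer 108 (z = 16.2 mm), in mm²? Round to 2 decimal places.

588.12 mm²

At z = 16.2 mm: the cube is present — its section is the full 25×20 rectangle (area 500.00 mm²); the cube at (14.5, 10) is present — its section is the full 21×26 rectangle (area 546.00 mm²); Subtracting the remaining from the first: starting from the 25×20 cube (500.00 mm²), the 21×26 cube at (14.5, 10) partially overlaps it — only the 105.00 mm² overlap (of its 546.00 mm²) is removed, clipping the outline — area = 395.00 mm²; the r=11 cylinder at (15, -1) contributes a regular 8-gon of circumradius 11 (area = (8/2)·11.000²·sin(360°/8) = 342.24 mm²); Combining (union): the regions partially overlap — summed areas 737.24 mm² minus the doubly-counted overlap 149.12 mm² gives 588.12 mm² — area = 588.12 mm²; (rotated 75° about Z; rotation is an isometry so areas/perimeters/island counts are preserved). Overall, the cross-section is a single solid region. Net area = 588.12 mm².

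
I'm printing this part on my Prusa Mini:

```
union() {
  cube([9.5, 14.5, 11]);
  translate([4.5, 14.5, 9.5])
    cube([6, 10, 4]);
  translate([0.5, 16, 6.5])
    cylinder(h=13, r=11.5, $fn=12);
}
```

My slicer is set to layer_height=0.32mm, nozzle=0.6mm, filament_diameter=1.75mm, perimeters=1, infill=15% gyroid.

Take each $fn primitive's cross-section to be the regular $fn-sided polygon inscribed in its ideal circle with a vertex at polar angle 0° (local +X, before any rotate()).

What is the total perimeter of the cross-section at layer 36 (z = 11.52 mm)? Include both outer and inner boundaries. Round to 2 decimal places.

73.08 mm

At z = 11.52 mm: the cube does not reach this height (z outside [0, 11]); the 6×10 cube at (4.5, 14.5) contributes its full rectangle (perimeter 32.00 mm); the cylinder at (0.5, 16): section is a regular 12-gon, circumradius r=11.5 (perimeter = 2·12·11.500·sin(180°/12) = 71.43 mm); Combining (union): the regions partially overlap (shared area 56.10 mm²), so the edge portions inside another operand are dropped and the merged outline is re-measured after clipping — boundary = 73.08 mm. Overall, the cross-section is a single solid region. Total boundary length (outer) = 73.08 mm.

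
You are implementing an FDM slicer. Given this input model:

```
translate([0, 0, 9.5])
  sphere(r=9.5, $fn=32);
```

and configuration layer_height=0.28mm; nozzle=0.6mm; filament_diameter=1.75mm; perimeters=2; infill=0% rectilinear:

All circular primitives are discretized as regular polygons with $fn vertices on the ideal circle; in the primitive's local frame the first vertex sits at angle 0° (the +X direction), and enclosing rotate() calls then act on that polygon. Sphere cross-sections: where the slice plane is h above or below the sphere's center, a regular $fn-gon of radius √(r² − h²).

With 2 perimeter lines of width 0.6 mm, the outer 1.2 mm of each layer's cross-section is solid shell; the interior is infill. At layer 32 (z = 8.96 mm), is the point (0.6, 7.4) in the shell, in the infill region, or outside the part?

infill

At z = 8.96 mm: the r=9.5 sphere slices to a regular 32-gon of circumradius 9.485 (√(r²−h²) with h=0.54 from center). Overall, the cross-section is a single solid region. The nearest boundary edge runs (1.85, 9.30)→(0.00, 9.48); distance from the point to it = 2.02 mm. The point is inside the cross-section and 2.02 mm from the nearest boundary — more than the 1.2 mm shell width (2 × 0.6), so it's in the infill interior.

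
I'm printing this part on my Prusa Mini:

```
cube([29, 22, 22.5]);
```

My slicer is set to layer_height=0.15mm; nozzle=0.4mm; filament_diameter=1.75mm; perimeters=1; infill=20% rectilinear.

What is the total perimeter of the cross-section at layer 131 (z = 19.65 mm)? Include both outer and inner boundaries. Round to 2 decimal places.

At z = 19.65 mm: the cube (footprint 29×22) is included at this height (perimeter 102.00 mm). Overall, the cross-section is a single solid region. Total boundary length (outer) = 102.00 mm.

102.00 mm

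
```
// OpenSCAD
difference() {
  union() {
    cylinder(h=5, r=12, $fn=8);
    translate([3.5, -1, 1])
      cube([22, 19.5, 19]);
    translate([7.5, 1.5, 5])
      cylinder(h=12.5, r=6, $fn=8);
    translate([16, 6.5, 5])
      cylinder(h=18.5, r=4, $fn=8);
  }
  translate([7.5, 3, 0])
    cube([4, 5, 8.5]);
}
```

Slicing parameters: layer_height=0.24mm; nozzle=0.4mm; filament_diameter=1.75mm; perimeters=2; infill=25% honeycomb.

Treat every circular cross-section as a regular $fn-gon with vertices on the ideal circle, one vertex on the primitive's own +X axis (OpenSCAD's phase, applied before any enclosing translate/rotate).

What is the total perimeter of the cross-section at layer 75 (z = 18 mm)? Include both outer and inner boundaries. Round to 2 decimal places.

83.00 mm

At z = 18 mm: the cylinder does not reach this height (z outside [0, 5]); the cube at (3.5, -1) (footprint 22×19.5) is included at this height (perimeter 83.00 mm); the cylinder at (7.5, 1.5) is absent (z outside [5, 17.5]); the r=4 cylinder at (16, 6.5) contributes a regular 8-gon of circumradius 4 (perimeter = 2·8·4.000·sin(180°/8) = 24.49 mm); Combining (union): the r=4 cylinder at (16, 6.5) lies entirely inside the 22×19.5 cube at (3.5, -1), so the union is just the 22×19.5 cube at (3.5, -1) — boundary = 83.00 mm; the cube at (7.5, 3) does not reach this height (z outside [0, 8.5]); After the difference (first − rest): none of the subtracted shapes is present at this height, so the result so far is unchanged — boundary = 83.00 mm. Overall, the cross-section is a single solid region. Total boundary length (outer) = 83.00 mm.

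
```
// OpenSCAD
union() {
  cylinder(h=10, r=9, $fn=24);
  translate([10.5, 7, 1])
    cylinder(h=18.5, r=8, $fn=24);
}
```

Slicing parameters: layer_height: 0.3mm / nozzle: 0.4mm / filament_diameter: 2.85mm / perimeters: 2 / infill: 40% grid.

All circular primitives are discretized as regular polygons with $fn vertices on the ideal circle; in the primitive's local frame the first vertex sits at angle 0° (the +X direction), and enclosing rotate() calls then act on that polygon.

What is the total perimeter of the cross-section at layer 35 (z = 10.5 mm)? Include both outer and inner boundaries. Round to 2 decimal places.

At z = 10.5 mm: the cylinder is absent (z outside [0, 10]); the cylinder at (10.5, 7): section is a regular 24-gon, circumradius r=8 (perimeter = 2·24·8.000·sin(180°/24) = 50.12 mm); Taking the union: only the r=8 cylinder at (10.5, 7) is present, so the union is just that shape — boundary = 50.12 mm. Overall, the cross-section is a single solid region. Total boundary length (outer) = 50.12 mm.

50.12 mm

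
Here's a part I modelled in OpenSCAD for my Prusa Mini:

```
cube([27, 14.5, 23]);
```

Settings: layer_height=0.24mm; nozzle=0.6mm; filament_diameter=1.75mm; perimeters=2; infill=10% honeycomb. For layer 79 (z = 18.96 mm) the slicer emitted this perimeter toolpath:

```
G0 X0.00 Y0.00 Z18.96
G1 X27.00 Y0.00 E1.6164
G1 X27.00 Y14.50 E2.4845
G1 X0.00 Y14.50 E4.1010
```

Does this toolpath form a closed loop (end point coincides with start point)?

no

Start point (G0): (0.00, 0.00). End point (last G1): the path does not return to the start — open.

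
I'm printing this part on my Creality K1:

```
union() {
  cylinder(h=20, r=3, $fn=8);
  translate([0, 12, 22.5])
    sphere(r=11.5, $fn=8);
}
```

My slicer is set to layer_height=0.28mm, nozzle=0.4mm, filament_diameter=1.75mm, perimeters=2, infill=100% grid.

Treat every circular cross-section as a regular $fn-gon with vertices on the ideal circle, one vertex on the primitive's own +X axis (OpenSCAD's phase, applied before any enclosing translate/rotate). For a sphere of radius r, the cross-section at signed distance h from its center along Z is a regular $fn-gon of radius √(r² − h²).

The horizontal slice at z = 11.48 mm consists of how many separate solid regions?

2

At z = 11.48 mm: the cylinder: section is a regular 8-gon, circumradius r=3; the sphere at (0, 12): section is a regular 8-gon, circumradius = √(r²−h²) = √(11.5²−11.02²) = 3.288; Taking the union: the 2 present regions are separate (no shared area or edge), so areas and boundary lengths simply add and each stays a separate island — 2 connected regions. The result has 2 disconnected regions.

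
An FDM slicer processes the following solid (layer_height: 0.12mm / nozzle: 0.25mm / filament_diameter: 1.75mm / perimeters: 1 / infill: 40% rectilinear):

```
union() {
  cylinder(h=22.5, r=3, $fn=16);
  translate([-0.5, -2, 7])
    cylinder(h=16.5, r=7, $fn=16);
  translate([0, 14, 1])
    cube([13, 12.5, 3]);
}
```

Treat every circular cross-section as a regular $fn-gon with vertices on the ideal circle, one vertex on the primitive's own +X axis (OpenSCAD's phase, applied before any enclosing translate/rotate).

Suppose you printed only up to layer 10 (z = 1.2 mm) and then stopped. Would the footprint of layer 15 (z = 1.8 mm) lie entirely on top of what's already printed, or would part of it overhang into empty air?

entirely on top

Compare the two slices. At z = 1.2: the cylinder: section is a regular 16-gon, circumradius r=3 (area = (16/2)·3.000²·sin(360°/16) = 27.55 mm²); the cylinder at (-0.5, -2) does not reach this height (z outside [7, 23.5]); the cube at (0, 14) is present — its section is the full 13×12.5 rectangle (area 162.50 mm²); Taking the union: the 2 present regions are separate (no shared area or edge), so areas and boundary lengths simply add and each stays a separate island — area = 190.05 mm². At z = 1.8: the r=3 cylinder contributes a regular 16-gon of circumradius 3 (area = (16/2)·3.000²·sin(360°/16) = 27.55 mm²); the cylinder at (-0.5, -2) is absent (z outside [7, 23.5]); the cube at (0, 14) (footprint 13×12.5) is included at this height (area 162.50 mm²); Combining (union): the 2 present regions are separate (no shared area or edge), so areas and boundary lengths simply add and each stays a separate island — area = 190.05 mm². Checking containment: the cross-section at z = 1.8 is a subset of the cross-section at z = 1.2.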